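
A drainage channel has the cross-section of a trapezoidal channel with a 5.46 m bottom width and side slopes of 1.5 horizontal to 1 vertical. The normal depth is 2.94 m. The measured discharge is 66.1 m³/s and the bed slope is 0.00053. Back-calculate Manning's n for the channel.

With bottom width b = 5.46 m and side slope z = 1.5: A = (b + zy)y = (5.46 + 1.5×2.94)×2.94 = 29.02 m²; P = b + 2y√(1+z²) = 5.46 + 2×2.94×1.803 = 16.06 m.
Hydraulic radius R = A/P = 29.02/16.06 = 1.807 m.
Rearranging Manning's equation: n = (1/Q) A R^(2/3) S^(1/2) = (1/66.1) × 29.02 × 1.807^(2/3) × √0.00053 = 0.015.

n = 0.015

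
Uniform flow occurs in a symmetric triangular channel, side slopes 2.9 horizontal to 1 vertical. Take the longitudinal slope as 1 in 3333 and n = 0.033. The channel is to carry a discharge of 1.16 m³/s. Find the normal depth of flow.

y_n = 1.09 m

Manning's equation rearranged: A R^(2/3) = nQ / (1·√S) = 0.033 × 1.16 / (√0.0003) = 2.21.
At y = 0.875 m: A R^(2/3) = 1.233 — low.
At y = 1.34 m: A R^(2/3) = 3.841 — high.
At y = 1.09 m: A R^(2/3) = 2.214 — matches.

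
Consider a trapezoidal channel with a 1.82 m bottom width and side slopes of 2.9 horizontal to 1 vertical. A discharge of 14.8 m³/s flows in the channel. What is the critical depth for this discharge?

At critical depth, Q² T / (g A³) = 1, i.e. A³/T = Q²/g = 14.8²/9.81 = 22.33.
Try y = 1.36 m: A³/T = 49.62 — over.
Try y = 0.785 m: A³/T = 5.218 — short.
Try y = 1.12 m: A³/T = 21.99 — matches.

y_c = 1.12 m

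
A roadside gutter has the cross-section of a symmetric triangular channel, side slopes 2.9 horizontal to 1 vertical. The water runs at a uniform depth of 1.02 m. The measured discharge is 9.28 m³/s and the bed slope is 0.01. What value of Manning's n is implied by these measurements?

For a triangular section with side slope z = 2.9: A = zy² = 2.9×1.02² = 3.017 m²; P = 2y√(1+z²) = 2×1.02×3.068 = 6.258 m.
Hydraulic radius R = A/P = 3.017/6.258 = 0.4821 m.
Rearranging Manning's equation: n = (1/Q) A R^(2/3) S^(1/2) = (1/9.28) × 3.017 × 0.4821^(2/3) × √0.01 = 0.02.

n = 0.02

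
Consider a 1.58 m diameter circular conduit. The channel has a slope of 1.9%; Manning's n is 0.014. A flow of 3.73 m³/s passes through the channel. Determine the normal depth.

y_n = 0.654 m

Manning's equation rearranged: A R^(2/3) = nQ / (1·√S) = 0.014 × 3.73 / (√0.019) = 0.3788.
At y = 0.741 m: A R^(2/3) = 0.4727 — high.
At y = 0.491 m: A R^(2/3) = 0.2213 — low.
At y = 0.654 m: A R^(2/3) = 0.3786 — ≈ 0.3788.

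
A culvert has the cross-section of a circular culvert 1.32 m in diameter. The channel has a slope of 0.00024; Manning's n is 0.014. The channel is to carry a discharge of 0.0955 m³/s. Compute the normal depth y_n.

y_n = 0.324 m

Manning's equation rearranged: A R^(2/3) = nQ / (1·√S) = 0.014 × 0.0955 / (√0.00024) = 0.0863.
At y = 0.351 m: A R^(2/3) = 0.1011 — high.
At y = 0.289 m: A R^(2/3) = 0.06869 — low.
At y = 0.324 m: A R^(2/3) = 0.08632 — matches.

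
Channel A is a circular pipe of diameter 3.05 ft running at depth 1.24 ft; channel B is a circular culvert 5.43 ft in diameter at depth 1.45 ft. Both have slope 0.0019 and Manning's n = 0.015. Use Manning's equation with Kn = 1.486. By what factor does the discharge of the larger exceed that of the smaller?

2.09

Channel A: For a circular section of diameter D = 3.05 ft at depth y = 1.24 ft, the central angle is θ = 2 arccos(1 − 2y/D) = 2.766 rad. Then A = (D²/8)(θ − sin θ) = 2.789 ft² and P = Dθ/2 = 4.218 ft. Hydraulic radius R = A/P = 2.789/4.218 = 0.6613 ft. Q_A = (1.486/0.015)·2.789·0.6613^(2/3)·√0.0019 = 9.141 ft³/s.
Channel B: For a circular section of diameter D = 5.43 ft at depth y = 1.45 ft, the central angle is θ = 2 arccos(1 − 2y/D) = 2.172 rad. Then A = (D²/8)(θ − sin θ) = 4.967 ft² and P = Dθ/2 = 5.898 ft. Hydraulic radius R = A/P = 4.967/5.898 = 0.8422 ft. Q_B = (1.486/0.015)·4.967·0.8422^(2/3)·√0.0019 = 19.13 ft³/s.
The larger discharge is 19.13 ft³/s and the smaller is 9.141 ft³/s; the ratio is 2.09.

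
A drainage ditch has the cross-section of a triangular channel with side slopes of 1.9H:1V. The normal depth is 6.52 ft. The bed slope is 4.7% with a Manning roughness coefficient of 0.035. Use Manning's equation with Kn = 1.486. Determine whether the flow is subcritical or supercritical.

For a triangular section with side slope z = 1.9: A = zy² = 1.9×6.52² = 80.77 ft²; P = 2y√(1+z²) = 2×6.52×2.147 = 28 ft.
Hydraulic radius R = A/P = 80.77/28 = 2.885 ft.
V = (1.486/n) R^(2/3) √S = (1.486/0.035) × 2.885^(2/3) × √0.047 = 18.65 ft/s. Hydraulic depth D_h = A/T = 80.77/24.78 = 3.26 ft.
Froude number Fr = V/√(g·D_h) = 18.65/√(32.2×3.26) = 1.82, which is greater than 1, so the flow is supercritical.

supercritical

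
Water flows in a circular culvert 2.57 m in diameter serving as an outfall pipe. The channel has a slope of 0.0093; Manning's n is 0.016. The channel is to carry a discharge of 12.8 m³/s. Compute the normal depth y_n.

y_n = 1.36 m

Manning's equation rearranged: A R^(2/3) = nQ / (1·√S) = 0.016 × 12.8 / (√0.0093) = 2.124.
Trying y = 1.21 m: A R^(2/3) = 1.742 — too small.
Trying y = 1.36 m: A R^(2/3) = 2.124 — matches.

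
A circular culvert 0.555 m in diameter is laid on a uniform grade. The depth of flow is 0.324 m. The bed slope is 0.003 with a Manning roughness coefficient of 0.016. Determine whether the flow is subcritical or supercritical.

subcritical

For a circular section of diameter D = 0.555 m at depth y = 0.324 m, the central angle is θ = 2 arccos(1 − 2y/D) = 3.478 rad. Then A = (D²/8)(θ − sin θ) = 0.1466 m² and P = Dθ/2 = 0.9652 m.
Hydraulic radius R = A/P = 0.1466/0.9652 = 0.1519 m.
V = (1/n) R^(2/3) √S = (1/0.016) × 0.1519^(2/3) × √0.003 = 0.9747 m/s. Hydraulic depth D_h = A/T = 0.1466/0.5472 = 0.268 m.
Froude number Fr = V/√(g·D_h) = 0.9747/√(9.81×0.268) = 0.601, which is less than 1, so the flow is subcritical.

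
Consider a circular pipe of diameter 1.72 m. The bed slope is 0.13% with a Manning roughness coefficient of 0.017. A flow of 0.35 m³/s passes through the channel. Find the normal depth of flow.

y_n = 0.41 m

Manning's equation rearranged: A R^(2/3) = nQ / (1·√S) = 0.017 × 0.35 / (√0.0013) = 0.165.
Trying y = 0.336 m: A R^(2/3) = 0.1105 — too small.
Trying y = 0.51 m: A R^(2/3) = 0.2534 — too large.
Trying y = 0.41 m: A R^(2/3) = 0.1649 — ≈ 0.165.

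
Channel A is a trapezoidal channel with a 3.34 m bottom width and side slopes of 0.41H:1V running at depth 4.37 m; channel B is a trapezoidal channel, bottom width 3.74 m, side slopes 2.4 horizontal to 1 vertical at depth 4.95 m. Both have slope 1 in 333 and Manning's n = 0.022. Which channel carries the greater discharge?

Channel A: With bottom width b = 3.34 m and side slope z = 0.41: A = (b + zy)y = (3.34 + 0.41×4.37)×4.37 = 22.43 m²; P = b + 2y√(1+z²) = 3.34 + 2×4.37×1.081 = 12.79 m. Hydraulic radius R = A/P = 22.43/12.79 = 1.754 m. Q_A = (1/0.022)·22.43·1.754^(2/3)·√0.003003 = 81.24 m³/s.
Channel B: With bottom width b = 3.74 m and side slope z = 2.4: A = (b + zy)y = (3.74 + 2.4×4.95)×4.95 = 77.32 m²; P = b + 2y√(1+z²) = 3.74 + 2×4.95×2.6 = 29.48 m. Hydraulic radius R = A/P = 77.32/29.48 = 2.623 m. Q_B = (1/0.022)·77.32·2.623^(2/3)·√0.003003 = 366.3 m³/s.
Q_A = 81.24 m³/s vs Q_B = 366.3 m³/s, so channel B carries more.

channel B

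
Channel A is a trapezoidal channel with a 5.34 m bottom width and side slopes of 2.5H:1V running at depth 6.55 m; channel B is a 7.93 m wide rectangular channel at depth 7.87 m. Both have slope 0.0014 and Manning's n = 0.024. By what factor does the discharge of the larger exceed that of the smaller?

2.75

Channel A: With bottom width b = 5.34 m and side slope z = 2.5: A = (b + zy)y = (5.34 + 2.5×6.55)×6.55 = 142.2 m²; P = b + 2y√(1+z²) = 5.34 + 2×6.55×2.693 = 40.61 m. Hydraulic radius R = A/P = 142.2/40.61 = 3.502 m. Q_A = (1/0.024)·142.2·3.502^(2/3)·√0.0014 = 511.4 m³/s.
Channel B: Flow area A = b·y = 7.93 × 7.87 = 62.41 m². Wetted perimeter P = b + 2y = 7.93 + 2×7.87 = 23.67 m. Hydraulic radius R = A/P = 62.41/23.67 = 2.637 m. Q_B = (1/0.024)·62.41·2.637^(2/3)·√0.0014 = 185.7 m³/s.
The larger discharge is 511.4 m³/s and the smaller is 185.7 m³/s; the ratio is 2.75.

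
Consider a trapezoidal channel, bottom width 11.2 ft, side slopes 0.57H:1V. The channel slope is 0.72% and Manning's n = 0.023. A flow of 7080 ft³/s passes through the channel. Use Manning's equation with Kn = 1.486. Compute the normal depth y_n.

Manning's equation rearranged: A R^(2/3) = nQ / (1.486·√S) = 0.023 × 7080 / (1.486 × √0.0072) = 1291.
Trying y = 21.1 ft: A R^(2/3) = 1993 — high.
Trying y = 16.9 ft: A R^(2/3) = 1292 — ≈ 1291.

y_n = 16.9 ft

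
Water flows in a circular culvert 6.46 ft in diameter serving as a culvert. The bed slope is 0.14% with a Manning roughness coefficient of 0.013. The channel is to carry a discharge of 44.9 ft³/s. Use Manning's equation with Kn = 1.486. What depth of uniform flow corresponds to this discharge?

y_n = 2.12 ft

Manning's equation rearranged: A R^(2/3) = nQ / (1.486·√S) = 0.013 × 44.9 / (1.486 × √0.0014) = 10.5.
At y = 1.8 ft: A R^(2/3) = 7.652 — low.
At y = 2.31 ft: A R^(2/3) = 12.35 — high.
At y = 2.12 ft: A R^(2/3) = 10.5 — ≈ 10.5.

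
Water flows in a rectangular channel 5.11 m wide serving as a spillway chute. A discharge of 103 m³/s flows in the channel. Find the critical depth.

y_c = 3.46 m

For a rectangular channel, critical depth y_c = (q²/g)^(1/3) where q = Q/b = 103/5.11 = 20.16 m²/s.
So y_c = (20.16²/9.81)^(1/3) = 3.46 m.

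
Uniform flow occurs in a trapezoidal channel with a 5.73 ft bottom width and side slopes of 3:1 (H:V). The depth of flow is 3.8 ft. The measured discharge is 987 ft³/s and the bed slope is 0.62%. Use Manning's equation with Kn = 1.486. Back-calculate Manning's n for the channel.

n = 0.013

With bottom width b = 5.73 ft and side slope z = 3: A = (b + zy)y = (5.73 + 3×3.8)×3.8 = 65.09 ft²; P = b + 2y√(1+z²) = 5.73 + 2×3.8×3.162 = 29.76 ft.
Hydraulic radius R = A/P = 65.09/29.76 = 2.187 ft.
Rearranging Manning's equation: n = (1.486/Q) A R^(2/3) S^(1/2) = (1.486/987) × 65.09 × 2.187^(2/3) × √0.0062 = 0.013.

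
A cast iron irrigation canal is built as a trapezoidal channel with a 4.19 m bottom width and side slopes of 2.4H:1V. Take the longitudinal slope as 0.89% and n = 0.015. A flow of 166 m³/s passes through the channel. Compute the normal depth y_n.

Manning's equation rearranged: A R^(2/3) = nQ / (1·√S) = 0.015 × 166 / (√0.0089) = 26.39.
At y = 1.89 m: A R^(2/3) = 18.38 — low.
At y = 2.48 m: A R^(2/3) = 32.55 — high.
At y = 2.25 m: A R^(2/3) = 26.46 — matches.

y_n = 2.25 m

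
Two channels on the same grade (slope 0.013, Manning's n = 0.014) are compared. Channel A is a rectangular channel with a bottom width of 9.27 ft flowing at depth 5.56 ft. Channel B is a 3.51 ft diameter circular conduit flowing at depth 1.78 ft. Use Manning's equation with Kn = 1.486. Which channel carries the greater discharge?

channel A

Channel A: Flow area A = b·y = 9.27 × 5.56 = 51.54 ft². Wetted perimeter P = b + 2y = 9.27 + 2×5.56 = 20.39 ft. Hydraulic radius R = A/P = 51.54/20.39 = 2.528 ft. Q_A = (1.486/0.014)·51.54·2.528^(2/3)·√0.013 = 1157 ft³/s.
Channel B: For a circular section of diameter D = 3.51 ft at depth y = 1.78 ft, the central angle is θ = 2 arccos(1 − 2y/D) = 3.17 rad. Then A = (D²/8)(θ − sin θ) = 4.926 ft² and P = Dθ/2 = 5.563 ft. Hydraulic radius R = A/P = 4.926/5.563 = 0.8854 ft. Q_B = (1.486/0.014)·4.926·0.8854^(2/3)·√0.013 = 54.97 ft³/s.
Q_A = 1157 ft³/s vs Q_B = 54.97 ft³/s, so channel A carries more.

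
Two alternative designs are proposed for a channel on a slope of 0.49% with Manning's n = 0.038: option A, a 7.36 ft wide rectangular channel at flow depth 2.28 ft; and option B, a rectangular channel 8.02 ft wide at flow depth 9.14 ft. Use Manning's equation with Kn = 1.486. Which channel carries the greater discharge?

channel B

Channel A: Flow area A = b·y = 7.36 × 2.28 = 16.78 ft². Wetted perimeter P = b + 2y = 7.36 + 2×2.28 = 11.92 ft. Hydraulic radius R = A/P = 16.78/11.92 = 1.408 ft. Q_A = (1.486/0.038)·16.78·1.408^(2/3)·√0.0049 = 57.7 ft³/s.
Channel B: Flow area A = b·y = 8.02 × 9.14 = 73.3 ft². Wetted perimeter P = b + 2y = 8.02 + 2×9.14 = 26.3 ft. Hydraulic radius R = A/P = 73.3/26.3 = 2.787 ft. Q_B = (1.486/0.038)·73.3·2.787^(2/3)·√0.0049 = 397.4 ft³/s.
Q_A = 57.7 ft³/s vs Q_B = 397.4 ft³/s, so channel B carries more.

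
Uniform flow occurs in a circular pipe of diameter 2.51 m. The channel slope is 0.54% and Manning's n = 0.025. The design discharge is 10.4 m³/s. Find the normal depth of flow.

y_n = 2 m

Manning's equation rearranged: A R^(2/3) = nQ / (1·√S) = 0.025 × 10.4 / (√0.0054) = 3.538.
Trying y = 2.32 m: A R^(2/3) = 3.896 — over.
Trying y = 2 m: A R^(2/3) = 3.531 — ≈ 3.538.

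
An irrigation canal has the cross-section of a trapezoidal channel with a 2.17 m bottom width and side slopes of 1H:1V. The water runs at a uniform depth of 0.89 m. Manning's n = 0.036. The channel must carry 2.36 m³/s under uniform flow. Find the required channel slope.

S = 0.00201

With bottom width b = 2.17 m and side slope z = 1: A = (b + zy)y = (2.17 + 1×0.89)×0.89 = 2.723 m²; P = b + 2y√(1+z²) = 2.17 + 2×0.89×1.414 = 4.687 m.
Hydraulic radius R = A/P = 2.723/4.687 = 0.581 m.
From Manning's equation, S = [nQ / (1 A R^(2/3))]² = [0.036 × 2.36 / (1 × 2.723 × 0.581^(2/3))]² = 0.00201.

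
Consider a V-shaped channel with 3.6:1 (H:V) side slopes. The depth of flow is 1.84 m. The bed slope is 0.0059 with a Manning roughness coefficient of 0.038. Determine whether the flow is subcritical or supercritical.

subcritical

For a triangular section with side slope z = 3.6: A = zy² = 3.6×1.84² = 12.19 m²; P = 2y√(1+z²) = 2×1.84×3.736 = 13.75 m.
Hydraulic radius R = A/P = 12.19/13.75 = 0.8864 m.
V = (1/n) R^(2/3) √S = (1/0.038) × 0.8864^(2/3) × √0.0059 = 1.865 m/s. Hydraulic depth D_h = A/T = 12.19/13.25 = 0.92 m.
Froude number Fr = V/√(g·D_h) = 1.865/√(9.81×0.92) = 0.621, which is less than 1, so the flow is subcritical.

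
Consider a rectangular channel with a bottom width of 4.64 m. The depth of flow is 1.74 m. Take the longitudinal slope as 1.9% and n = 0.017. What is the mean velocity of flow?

V = 8.08 m/s

Flow area A = b·y = 4.64 × 1.74 = 8.074 m². Wetted perimeter P = b + 2y = 4.64 + 2×1.74 = 8.12 m.
Hydraulic radius R = A/P = 8.074/8.12 = 0.9943 m.
From Manning's equation, V = (1/n) R^(2/3) S^(1/2) = (1/0.017) × 0.9943^(2/3) × 0.019^(1/2) = 8.08 m/s.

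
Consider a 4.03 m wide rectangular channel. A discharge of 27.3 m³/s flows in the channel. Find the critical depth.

y_c = 1.67 m

For a rectangular channel, critical depth y_c = (q²/g)^(1/3) where q = Q/b = 27.3/4.03 = 6.774 m²/s.
So y_c = (6.774²/9.81)^(1/3) = 1.67 m.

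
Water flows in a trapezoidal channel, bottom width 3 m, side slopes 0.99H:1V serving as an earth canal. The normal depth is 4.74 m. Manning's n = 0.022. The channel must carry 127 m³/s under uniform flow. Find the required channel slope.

S = 0.00201

With bottom width b = 3 m and side slope z = 0.99: A = (b + zy)y = (3 + 0.99×4.74)×4.74 = 36.46 m²; P = b + 2y√(1+z²) = 3 + 2×4.74×1.407 = 16.34 m.
Hydraulic radius R = A/P = 36.46/16.34 = 2.232 m.
From Manning's equation, S = [nQ / (1 A R^(2/3))]² = [0.022 × 127 / (1 × 36.46 × 2.232^(2/3))]² = 0.00201.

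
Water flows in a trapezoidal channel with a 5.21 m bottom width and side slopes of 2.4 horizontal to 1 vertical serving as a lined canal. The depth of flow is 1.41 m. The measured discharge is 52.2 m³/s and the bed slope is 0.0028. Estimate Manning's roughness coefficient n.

With bottom width b = 5.21 m and side slope z = 2.4: A = (b + zy)y = (5.21 + 2.4×1.41)×1.41 = 12.12 m²; P = b + 2y√(1+z²) = 5.21 + 2×1.41×2.6 = 12.54 m.
Hydraulic radius R = A/P = 12.12/12.54 = 0.9662 m.
Rearranging Manning's equation: n = (1/Q) A R^(2/3) S^(1/2) = (1/52.2) × 12.12 × 0.9662^(2/3) × √0.0028 = 0.012.

n = 0.012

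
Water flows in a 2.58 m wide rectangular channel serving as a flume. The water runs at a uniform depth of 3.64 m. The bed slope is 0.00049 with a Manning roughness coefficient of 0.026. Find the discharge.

Flow area A = b·y = 2.58 × 3.64 = 9.391 m². Wetted perimeter P = b + 2y = 2.58 + 2×3.64 = 9.86 m.
Hydraulic radius R = A/P = 9.391/9.86 = 0.9525 m.
Manning's equation: Q = (1/n) A R^(2/3) S^(1/2) = (1/0.026) × 9.391 × 0.9525^(2/3) × 0.00049^(1/2) = 7.74 m³/s.

Q = 7.74 m³/s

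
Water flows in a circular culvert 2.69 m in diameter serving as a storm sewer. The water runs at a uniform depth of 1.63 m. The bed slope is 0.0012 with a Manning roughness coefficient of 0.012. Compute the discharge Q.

Q = 8.59 m³/s

For a circular section of diameter D = 2.69 m at depth y = 1.63 m, the central angle is θ = 2 arccos(1 − 2y/D) = 3.569 rad. Then A = (D²/8)(θ − sin θ) = 3.602 m² and P = Dθ/2 = 4.8 m.
Hydraulic radius R = A/P = 3.602/4.8 = 0.7505 m.
Manning's equation: Q = (1/n) A R^(2/3) S^(1/2) = (1/0.012) × 3.602 × 0.7505^(2/3) × 0.0012^(1/2) = 8.59 m³/s.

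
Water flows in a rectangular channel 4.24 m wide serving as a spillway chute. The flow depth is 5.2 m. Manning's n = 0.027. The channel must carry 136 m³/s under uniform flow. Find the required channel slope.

Flow area A = b·y = 4.24 × 5.2 = 22.05 m². Wetted perimeter P = b + 2y = 4.24 + 2×5.2 = 14.64 m.
Hydraulic radius R = A/P = 22.05/14.64 = 1.506 m.
From Manning's equation, S = [nQ / (1 A R^(2/3))]² = [0.027 × 136 / (1 × 22.05 × 1.506^(2/3))]² = 0.0161.

S = 0.0161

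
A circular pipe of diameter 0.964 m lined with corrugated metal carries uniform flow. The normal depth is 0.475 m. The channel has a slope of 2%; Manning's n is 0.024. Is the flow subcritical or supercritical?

supercritical

For a circular section of diameter D = 0.964 m at depth y = 0.475 m, the central angle is θ = 2 arccos(1 − 2y/D) = 3.113 rad. Then A = (D²/8)(θ − sin θ) = 0.3582 m² and P = Dθ/2 = 1.5 m.
Hydraulic radius R = A/P = 0.3582/1.5 = 0.2388 m.
V = (1/n) R^(2/3) √S = (1/0.024) × 0.2388^(2/3) × √0.02 = 2.268 m/s. Hydraulic depth D_h = A/T = 0.3582/0.9639 = 0.3716 m.
Froude number Fr = V/√(g·D_h) = 2.268/√(9.81×0.3716) = 1.19, which is greater than 1, so the flow is supercritical.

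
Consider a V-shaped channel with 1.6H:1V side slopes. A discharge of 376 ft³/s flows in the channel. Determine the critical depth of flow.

At critical depth, Q² T / (g A³) = 1, i.e. A³/T = Q²/g = 376²/32.2 = 4391.
At y = 6.09 ft: A³/T = 10720 — too large.
At y = 3.83 ft: A³/T = 1055 — too small.
At y = 5.09 ft: A³/T = 4373 — close enough.

y_c = 5.09 ft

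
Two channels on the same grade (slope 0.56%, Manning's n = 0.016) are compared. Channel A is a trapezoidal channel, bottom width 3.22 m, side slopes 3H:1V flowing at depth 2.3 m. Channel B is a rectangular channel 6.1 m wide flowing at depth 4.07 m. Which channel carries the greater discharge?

channel B

Channel A: With bottom width b = 3.22 m and side slope z = 3: A = (b + zy)y = (3.22 + 3×2.3)×2.3 = 23.28 m²; P = b + 2y√(1+z²) = 3.22 + 2×2.3×3.162 = 17.77 m. Hydraulic radius R = A/P = 23.28/17.77 = 1.31 m. Q_A = (1/0.016)·23.28·1.31^(2/3)·√0.0056 = 130.3 m³/s.
Channel B: Flow area A = b·y = 6.1 × 4.07 = 24.83 m². Wetted perimeter P = b + 2y = 6.1 + 2×4.07 = 14.24 m. Hydraulic radius R = A/P = 24.83/14.24 = 1.743 m. Q_B = (1/0.016)·24.83·1.743^(2/3)·√0.0056 = 168.2 m³/s.
Q_A = 130.3 m³/s vs Q_B = 168.2 m³/s, so channel B carries more.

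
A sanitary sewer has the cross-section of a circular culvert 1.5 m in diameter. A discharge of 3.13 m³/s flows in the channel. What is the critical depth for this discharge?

y_c = 0.919 m

At critical depth, Q² T / (g A³) = 1, i.e. A³/T = Q²/g = 3.13²/9.81 = 0.9987.
At y = 1.15 m: A³/T = 2.421 — high.
At y = 0.919 m: A³/T = 1 — close enough.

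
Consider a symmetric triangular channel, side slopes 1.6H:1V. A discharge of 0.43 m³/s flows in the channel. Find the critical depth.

y_c = 0.43 m

At critical depth, Q² T / (g A³) = 1, i.e. A³/T = Q²/g = 0.43²/9.81 = 0.01885.
Try y = 0.499 m: A³/T = 0.0396 — over.
Try y = 0.43 m: A³/T = 0.01882 — matches.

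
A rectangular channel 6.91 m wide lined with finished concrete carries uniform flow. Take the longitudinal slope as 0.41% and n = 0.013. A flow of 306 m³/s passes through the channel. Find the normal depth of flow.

Manning's equation rearranged: A R^(2/3) = nQ / (1·√S) = 0.013 × 306 / (√0.0041) = 62.13.
Trying y = 4.18 m: A R^(2/3) = 44.18 — too small.
Trying y = 5.9 m: A R^(2/3) = 68.52 — too large.
Trying y = 5.46 m: A R^(2/3) = 62.18 — matches.

y_n = 5.46 m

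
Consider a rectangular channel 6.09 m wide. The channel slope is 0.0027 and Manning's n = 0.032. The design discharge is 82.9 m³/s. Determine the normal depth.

Manning's equation rearranged: A R^(2/3) = nQ / (1·√S) = 0.032 × 82.9 / (√0.0027) = 51.05.
Try y = 6.23 m: A R^(2/3) = 61.13 — over.
Try y = 4.83 m: A R^(2/3) = 44.61 — short.
Try y = 5.38 m: A R^(2/3) = 51.04 — matches.

y_n = 5.38 m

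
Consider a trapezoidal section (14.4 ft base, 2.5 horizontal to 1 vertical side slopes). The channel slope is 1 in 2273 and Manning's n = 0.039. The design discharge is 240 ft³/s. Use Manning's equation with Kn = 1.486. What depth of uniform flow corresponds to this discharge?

Manning's equation rearranged: A R^(2/3) = nQ / (1.486·√S) = 0.039 × 240 / (1.486 × √0.0004399) = 300.3.
Trying y = 4.19 ft: A R^(2/3) = 208 — low.
Trying y = 6.1 ft: A R^(2/3) = 442.6 — high.
Trying y = 5.04 ft: A R^(2/3) = 300.1 — close enough.

y_n = 5.04 ft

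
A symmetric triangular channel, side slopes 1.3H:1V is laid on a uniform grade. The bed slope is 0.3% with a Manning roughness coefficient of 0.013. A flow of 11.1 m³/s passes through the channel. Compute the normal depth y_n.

y_n = 1.64 m

Manning's equation rearranged: A R^(2/3) = nQ / (1·√S) = 0.013 × 11.1 / (√0.003) = 2.635.
At y = 1.89 m: A R^(2/3) = 3.83 — too large.
At y = 1.38 m: A R^(2/3) = 1.656 — too small.
At y = 1.64 m: A R^(2/3) = 2.624 — matches.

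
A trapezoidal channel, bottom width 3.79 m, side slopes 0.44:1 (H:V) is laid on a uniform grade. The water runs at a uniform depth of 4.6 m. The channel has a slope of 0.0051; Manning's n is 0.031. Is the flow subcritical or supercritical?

With bottom width b = 3.79 m and side slope z = 0.44: A = (b + zy)y = (3.79 + 0.44×4.6)×4.6 = 26.74 m²; P = b + 2y√(1+z²) = 3.79 + 2×4.6×1.093 = 13.84 m.
Hydraulic radius R = A/P = 26.74/13.84 = 1.932 m.
V = (1/n) R^(2/3) √S = (1/0.031) × 1.932^(2/3) × √0.0051 = 3.574 m/s. Hydraulic depth D_h = A/T = 26.74/7.838 = 3.412 m.
Froude number Fr = V/√(g·D_h) = 3.574/√(9.81×3.412) = 0.618, which is less than 1, so the flow is subcritical.

subcritical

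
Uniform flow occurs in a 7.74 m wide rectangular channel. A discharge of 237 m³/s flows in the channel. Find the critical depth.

For a rectangular channel, critical depth y_c = (q²/g)^(1/3) where q = Q/b = 237/7.74 = 30.62 m²/s.
So y_c = (30.62²/9.81)^(1/3) = 4.57 m.

y_c = 4.57 m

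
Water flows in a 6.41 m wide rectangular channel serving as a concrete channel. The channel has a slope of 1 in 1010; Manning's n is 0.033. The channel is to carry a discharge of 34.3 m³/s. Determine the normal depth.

Manning's equation rearranged: A R^(2/3) = nQ / (1·√S) = 0.033 × 34.3 / (√0.0009901) = 35.97.
Trying y = 4.47 m: A R^(2/3) = 43.44 — over.
Trying y = 2.87 m: A R^(2/3) = 24.26 — short.
Trying y = 3.86 m: A R^(2/3) = 35.95 — close enough.

y_n = 3.86 m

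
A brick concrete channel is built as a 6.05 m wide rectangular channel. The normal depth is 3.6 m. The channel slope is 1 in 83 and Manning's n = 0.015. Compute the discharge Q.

Flow area A = b·y = 6.05 × 3.6 = 21.78 m². Wetted perimeter P = b + 2y = 6.05 + 2×3.6 = 13.25 m.
Hydraulic radius R = A/P = 21.78/13.25 = 1.644 m.
Manning's equation: Q = (1/n) A R^(2/3) S^(1/2) = (1/0.015) × 21.78 × 1.644^(2/3) × 0.01205^(1/2) = 222 m³/s.

Q = 222 m³/s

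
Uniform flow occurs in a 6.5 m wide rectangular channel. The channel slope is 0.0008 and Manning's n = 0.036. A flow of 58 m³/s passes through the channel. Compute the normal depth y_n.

Manning's equation rearranged: A R^(2/3) = nQ / (1·√S) = 0.036 × 58 / (√0.0008) = 73.82.
At y = 7.87 m: A R^(2/3) = 89.14 — high.
At y = 5.53 m: A R^(2/3) = 57.95 — low.
At y = 6.73 m: A R^(2/3) = 73.81 — close enough.

y_n = 6.73 m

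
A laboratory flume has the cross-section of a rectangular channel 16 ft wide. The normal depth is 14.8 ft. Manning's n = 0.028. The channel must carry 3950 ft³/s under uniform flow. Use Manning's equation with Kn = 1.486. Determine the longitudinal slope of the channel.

Flow area A = b·y = 16 × 14.8 = 236.8 ft². Wetted perimeter P = b + 2y = 16 + 2×14.8 = 45.6 ft.
Hydraulic radius R = A/P = 236.8/45.6 = 5.193 ft.
From Manning's equation, S = [nQ / (1.486 A R^(2/3))]² = [0.028 × 3950 / (1.486 × 236.8 × 5.193^(2/3))]² = 0.011.

S = 0.011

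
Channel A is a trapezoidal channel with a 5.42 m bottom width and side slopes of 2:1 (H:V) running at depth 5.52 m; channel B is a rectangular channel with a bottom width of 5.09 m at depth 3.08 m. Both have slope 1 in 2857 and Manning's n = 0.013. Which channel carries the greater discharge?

channel A

Channel A: With bottom width b = 5.42 m and side slope z = 2: A = (b + zy)y = (5.42 + 2×5.52)×5.52 = 90.86 m²; P = b + 2y√(1+z²) = 5.42 + 2×5.52×2.236 = 30.11 m. Hydraulic radius R = A/P = 90.86/30.11 = 3.018 m. Q_A = (1/0.013)·90.86·3.018^(2/3)·√0.00035 = 273.1 m³/s.
Channel B: Flow area A = b·y = 5.09 × 3.08 = 15.68 m². Wetted perimeter P = b + 2y = 5.09 + 2×3.08 = 11.25 m. Hydraulic radius R = A/P = 15.68/11.25 = 1.394 m. Q_B = (1/0.013)·15.68·1.394^(2/3)·√0.00035 = 28.15 m³/s.
Q_A = 273.1 m³/s vs Q_B = 28.15 m³/s, so channel A carries more.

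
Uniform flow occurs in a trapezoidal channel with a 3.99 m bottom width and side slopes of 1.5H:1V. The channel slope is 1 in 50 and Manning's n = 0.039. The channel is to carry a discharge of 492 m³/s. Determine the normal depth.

Manning's equation rearranged: A R^(2/3) = nQ / (1·√S) = 0.039 × 492 / (√0.02) = 135.7.
Trying y = 6.29 m: A R^(2/3) = 182.1 — high.
Trying y = 4.45 m: A R^(2/3) = 84.34 — low.
Trying y = 5.52 m: A R^(2/3) = 135.7 — ≈ 135.7.

y_n = 5.52 m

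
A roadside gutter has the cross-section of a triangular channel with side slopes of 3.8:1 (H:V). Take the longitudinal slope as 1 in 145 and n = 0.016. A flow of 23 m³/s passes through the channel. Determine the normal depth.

Manning's equation rearranged: A R^(2/3) = nQ / (1·√S) = 0.016 × 23 / (√0.006897) = 4.431.
Trying y = 1.08 m: A R^(2/3) = 2.874 — too small.
Trying y = 1.47 m: A R^(2/3) = 6.54 — too large.
Trying y = 1.27 m: A R^(2/3) = 4.428 — close enough.

y_n = 1.27 m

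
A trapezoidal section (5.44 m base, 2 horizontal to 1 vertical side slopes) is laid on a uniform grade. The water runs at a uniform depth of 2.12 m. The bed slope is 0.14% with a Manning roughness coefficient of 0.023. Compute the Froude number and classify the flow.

With bottom width b = 5.44 m and side slope z = 2: A = (b + zy)y = (5.44 + 2×2.12)×2.12 = 20.52 m²; P = b + 2y√(1+z²) = 5.44 + 2×2.12×2.236 = 14.92 m.
Hydraulic radius R = A/P = 20.52/14.92 = 1.375 m.
V = (1/n) R^(2/3) √S = (1/0.023) × 1.375^(2/3) × √0.0014 = 2.012 m/s. Hydraulic depth D_h = A/T = 20.52/13.92 = 1.474 m.
Froude number Fr = V/√(g·D_h) = 2.012/√(9.81×1.474) = 0.529, which is less than 1, so the flow is subcritical.

subcritical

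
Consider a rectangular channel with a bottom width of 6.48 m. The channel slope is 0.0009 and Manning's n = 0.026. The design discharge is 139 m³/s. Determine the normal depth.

y_n = 10.2 m

Manning's equation rearranged: A R^(2/3) = nQ / (1·√S) = 0.026 × 139 / (√0.0009) = 120.5.
At y = 11.1 m: A R^(2/3) = 132.8 — high.
At y = 8.7 m: A R^(2/3) = 99.95 — low.
At y = 10.2 m: A R^(2/3) = 120.4 — close enough.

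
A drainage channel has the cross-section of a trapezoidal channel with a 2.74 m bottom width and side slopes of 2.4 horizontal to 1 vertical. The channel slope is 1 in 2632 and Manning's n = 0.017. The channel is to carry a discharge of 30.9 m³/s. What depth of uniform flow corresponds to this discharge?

Manning's equation rearranged: A R^(2/3) = nQ / (1·√S) = 0.017 × 30.9 / (√0.0003799) = 26.95.
At y = 2.23 m: A R^(2/3) = 21.04 — short.
At y = 2.97 m: A R^(2/3) = 40.29 — over.
At y = 2.49 m: A R^(2/3) = 26.95 — matches.

y_n = 2.49 m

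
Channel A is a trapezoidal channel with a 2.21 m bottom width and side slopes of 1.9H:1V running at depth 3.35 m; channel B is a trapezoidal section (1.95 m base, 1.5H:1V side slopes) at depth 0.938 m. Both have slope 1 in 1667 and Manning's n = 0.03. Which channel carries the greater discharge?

channel A

Channel A: With bottom width b = 2.21 m and side slope z = 1.9: A = (b + zy)y = (2.21 + 1.9×3.35)×3.35 = 28.73 m²; P = b + 2y√(1+z²) = 2.21 + 2×3.35×2.147 = 16.6 m. Hydraulic radius R = A/P = 28.73/16.6 = 1.731 m. Q_A = (1/0.03)·28.73·1.731^(2/3)·√0.0005999 = 33.81 m³/s.
Channel B: With bottom width b = 1.95 m and side slope z = 1.5: A = (b + zy)y = (1.95 + 1.5×0.938)×0.938 = 3.149 m²; P = b + 2y√(1+z²) = 1.95 + 2×0.938×1.803 = 5.332 m. Hydraulic radius R = A/P = 3.149/5.332 = 0.5906 m. Q_B = (1/0.03)·3.149·0.5906^(2/3)·√0.0005999 = 1.81 m³/s.
Q_A = 33.81 m³/s vs Q_B = 1.81 m³/s, so channel A carries more.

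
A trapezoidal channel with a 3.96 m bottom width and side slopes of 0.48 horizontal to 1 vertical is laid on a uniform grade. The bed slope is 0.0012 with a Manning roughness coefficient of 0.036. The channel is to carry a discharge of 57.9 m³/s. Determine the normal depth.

Manning's equation rearranged: A R^(2/3) = nQ / (1·√S) = 0.036 × 57.9 / (√0.0012) = 60.17.
Try y = 6.53 m: A R^(2/3) = 85.59 — too large.
Try y = 4.07 m: A R^(2/3) = 36.31 — too small.
Try y = 5.4 m: A R^(2/3) = 60.2 — ≈ 60.17.

y_n = 5.4 m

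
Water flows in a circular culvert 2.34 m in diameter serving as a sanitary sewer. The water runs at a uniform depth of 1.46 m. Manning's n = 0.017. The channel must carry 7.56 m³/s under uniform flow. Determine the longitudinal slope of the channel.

For a circular section of diameter D = 2.34 m at depth y = 1.46 m, the central angle is θ = 2 arccos(1 − 2y/D) = 3.643 rad. Then A = (D²/8)(θ − sin θ) = 2.822 m² and P = Dθ/2 = 4.262 m.
Hydraulic radius R = A/P = 2.822/4.262 = 0.6621 m.
From Manning's equation, S = [nQ / (1 A R^(2/3))]² = [0.017 × 7.56 / (1 × 2.822 × 0.6621^(2/3))]² = 0.00359.

S = 0.00359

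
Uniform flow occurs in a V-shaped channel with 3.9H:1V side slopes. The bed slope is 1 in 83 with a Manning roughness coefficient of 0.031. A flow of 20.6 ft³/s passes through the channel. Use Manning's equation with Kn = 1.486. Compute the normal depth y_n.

Manning's equation rearranged: A R^(2/3) = nQ / (1.486·√S) = 0.031 × 20.6 / (1.486 × √0.01205) = 3.915.
Trying y = 0.903 ft: A R^(2/3) = 1.832 — too small.
Trying y = 1.48 ft: A R^(2/3) = 6.842 — too large.
Trying y = 1.2 ft: A R^(2/3) = 3.911 — ≈ 3.915.

y_n = 1.2 ft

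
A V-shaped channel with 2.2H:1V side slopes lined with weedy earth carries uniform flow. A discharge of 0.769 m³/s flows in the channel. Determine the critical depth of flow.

At critical depth, Q² T / (g A³) = 1, i.e. A³/T = Q²/g = 0.769²/9.81 = 0.06028.
Trying y = 0.347 m: A³/T = 0.01217 — too small.
Trying y = 0.52 m: A³/T = 0.09201 — too large.
Trying y = 0.478 m: A³/T = 0.06039 — matches.

y_c = 0.478 m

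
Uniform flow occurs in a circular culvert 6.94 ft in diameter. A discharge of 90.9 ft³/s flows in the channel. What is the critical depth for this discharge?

At critical depth, Q² T / (g A³) = 1, i.e. A³/T = Q²/g = 90.9²/32.2 = 256.6.
Trying y = 2.74 ft: A³/T = 394.6 — high.
Trying y = 1.73 ft: A³/T = 66.54 — low.
Trying y = 2.45 ft: A³/T = 256.5 — close enough.

y_c = 2.45 ft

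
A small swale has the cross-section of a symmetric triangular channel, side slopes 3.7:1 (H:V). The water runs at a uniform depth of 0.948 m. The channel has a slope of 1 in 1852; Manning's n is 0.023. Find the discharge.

Q = 1.99 m³/s

For a triangular section with side slope z = 3.7: A = zy² = 3.7×0.948² = 3.325 m²; P = 2y√(1+z²) = 2×0.948×3.833 = 7.267 m.
Hydraulic radius R = A/P = 3.325/7.267 = 0.4576 m.
Manning's equation: Q = (1/n) A R^(2/3) S^(1/2) = (1/0.023) × 3.325 × 0.4576^(2/3) × 0.00054^(1/2) = 1.99 m³/s.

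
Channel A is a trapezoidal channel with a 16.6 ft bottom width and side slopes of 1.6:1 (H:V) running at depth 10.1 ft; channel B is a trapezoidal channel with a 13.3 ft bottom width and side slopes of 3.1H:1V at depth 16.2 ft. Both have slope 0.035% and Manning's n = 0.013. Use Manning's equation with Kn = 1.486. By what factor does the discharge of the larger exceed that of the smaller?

3.95

Channel A: With bottom width b = 16.6 ft and side slope z = 1.6: A = (b + zy)y = (16.6 + 1.6×10.1)×10.1 = 330.9 ft²; P = b + 2y√(1+z²) = 16.6 + 2×10.1×1.887 = 54.71 ft. Hydraulic radius R = A/P = 330.9/54.71 = 6.047 ft. Q_A = (1.486/0.013)·330.9·6.047^(2/3)·√0.00035 = 2349 ft³/s.
Channel B: With bottom width b = 13.3 ft and side slope z = 3.1: A = (b + zy)y = (13.3 + 3.1×16.2)×16.2 = 1029 ft²; P = b + 2y√(1+z²) = 13.3 + 2×16.2×3.257 = 118.8 ft. Hydraulic radius R = A/P = 1029/118.8 = 8.659 ft. Q_B = (1.486/0.013)·1029·8.659^(2/3)·√0.00035 = 9279 ft³/s.
The larger discharge is 9279 ft³/s and the smaller is 2349 ft³/s; the ratio is 3.95.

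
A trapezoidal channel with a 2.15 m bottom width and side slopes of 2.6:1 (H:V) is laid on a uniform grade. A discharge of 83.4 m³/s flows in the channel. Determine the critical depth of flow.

At critical depth, Q² T / (g A³) = 1, i.e. A³/T = Q²/g = 83.4²/9.81 = 709.
At y = 1.77 m: A³/T = 150.3 — low.
At y = 2.53 m: A³/T = 703.5 — ≈ 709.

y_c = 2.53 m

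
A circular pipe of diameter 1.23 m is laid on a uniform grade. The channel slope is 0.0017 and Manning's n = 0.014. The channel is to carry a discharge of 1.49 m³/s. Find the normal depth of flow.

y_n = 0.943 m

Manning's equation rearranged: A R^(2/3) = nQ / (1·√S) = 0.014 × 1.49 / (√0.0017) = 0.5059.
At y = 0.79 m: A R^(2/3) = 0.4025 — too small.
At y = 1.02 m: A R^(2/3) = 0.5469 — too large.
At y = 0.943 m: A R^(2/3) = 0.5061 — matches.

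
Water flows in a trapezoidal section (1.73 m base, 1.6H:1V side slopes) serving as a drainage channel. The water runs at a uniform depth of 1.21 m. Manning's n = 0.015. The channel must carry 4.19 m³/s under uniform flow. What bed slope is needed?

S = 0.00032

With bottom width b = 1.73 m and side slope z = 1.6: A = (b + zy)y = (1.73 + 1.6×1.21)×1.21 = 4.436 m²; P = b + 2y√(1+z²) = 1.73 + 2×1.21×1.887 = 6.296 m.
Hydraulic radius R = A/P = 4.436/6.296 = 0.7045 m.
From Manning's equation, S = [nQ / (1 A R^(2/3))]² = [0.015 × 4.19 / (1 × 4.436 × 0.7045^(2/3))]² = 0.00032.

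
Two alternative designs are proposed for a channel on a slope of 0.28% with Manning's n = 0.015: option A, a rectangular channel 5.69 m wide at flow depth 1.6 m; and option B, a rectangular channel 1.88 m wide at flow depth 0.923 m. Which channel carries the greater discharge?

Channel A: Flow area A = b·y = 5.69 × 1.6 = 9.104 m². Wetted perimeter P = b + 2y = 5.69 + 2×1.6 = 8.89 m. Hydraulic radius R = A/P = 9.104/8.89 = 1.024 m. Q_A = (1/0.015)·9.104·1.024^(2/3)·√0.0028 = 32.63 m³/s.
Channel B: Flow area A = b·y = 1.88 × 0.923 = 1.735 m². Wetted perimeter P = b + 2y = 1.88 + 2×0.923 = 3.726 m. Hydraulic radius R = A/P = 1.735/3.726 = 0.4657 m. Q_B = (1/0.015)·1.735·0.4657^(2/3)·√0.0028 = 3.678 m³/s.
Q_A = 32.63 m³/s vs Q_B = 3.678 m³/s, so channel A carries more.

channel A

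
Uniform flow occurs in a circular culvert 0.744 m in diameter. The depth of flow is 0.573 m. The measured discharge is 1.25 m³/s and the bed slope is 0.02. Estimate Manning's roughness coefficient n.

n = 0.0151

For a circular section of diameter D = 0.744 m at depth y = 0.573 m, the central angle is θ = 2 arccos(1 − 2y/D) = 4.283 rad. Then A = (D²/8)(θ − sin θ) = 0.3593 m² and P = Dθ/2 = 1.593 m.
Hydraulic radius R = A/P = 0.3593/1.593 = 0.2255 m.
Rearranging Manning's equation: n = (1/Q) A R^(2/3) S^(1/2) = (1/1.25) × 0.3593 × 0.2255^(2/3) × √0.02 = 0.0151.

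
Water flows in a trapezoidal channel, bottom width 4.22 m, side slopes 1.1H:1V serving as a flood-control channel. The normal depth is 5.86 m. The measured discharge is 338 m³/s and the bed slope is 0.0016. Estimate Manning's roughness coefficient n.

With bottom width b = 4.22 m and side slope z = 1.1: A = (b + zy)y = (4.22 + 1.1×5.86)×5.86 = 62.5 m²; P = b + 2y√(1+z²) = 4.22 + 2×5.86×1.487 = 21.64 m.
Hydraulic radius R = A/P = 62.5/21.64 = 2.888 m.
Rearranging Manning's equation: n = (1/Q) A R^(2/3) S^(1/2) = (1/338) × 62.5 × 2.888^(2/3) × √0.0016 = 0.015.

n = 0.015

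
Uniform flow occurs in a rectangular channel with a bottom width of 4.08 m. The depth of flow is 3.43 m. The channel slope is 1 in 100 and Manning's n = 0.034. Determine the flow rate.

Q = 48.5 m³/s

Flow area A = b·y = 4.08 × 3.43 = 13.99 m². Wetted perimeter P = b + 2y = 4.08 + 2×3.43 = 10.94 m.
Hydraulic radius R = A/P = 13.99/10.94 = 1.279 m.
Manning's equation: Q = (1/n) A R^(2/3) S^(1/2) = (1/0.034) × 13.99 × 1.279^(2/3) × 0.01^(1/2) = 48.5 m³/s.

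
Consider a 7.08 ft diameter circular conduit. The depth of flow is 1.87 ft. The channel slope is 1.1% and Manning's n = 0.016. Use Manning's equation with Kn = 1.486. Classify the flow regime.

For a circular section of diameter D = 7.08 ft at depth y = 1.87 ft, the central angle is θ = 2 arccos(1 − 2y/D) = 2.159 rad. Then A = (D²/8)(θ − sin θ) = 8.315 ft² and P = Dθ/2 = 7.643 ft.
Hydraulic radius R = A/P = 8.315/7.643 = 1.088 ft.
V = (1.486/n) R^(2/3) √S = (1.486/0.016) × 1.088^(2/3) × √0.011 = 10.3 ft/s. Hydraulic depth D_h = A/T = 8.315/6.243 = 1.332 ft.
Froude number Fr = V/√(g·D_h) = 10.3/√(32.2×1.332) = 1.57, which is greater than 1, so the flow is supercritical.

supercritical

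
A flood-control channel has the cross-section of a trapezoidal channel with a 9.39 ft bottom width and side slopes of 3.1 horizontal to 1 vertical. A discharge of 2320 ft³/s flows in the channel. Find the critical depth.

y_c = 6.75 ft

At critical depth, Q² T / (g A³) = 1, i.e. A³/T = Q²/g = 2320²/32.2 = 167200.
Trying y = 5.98 ft: A³/T = 100300 — low.
Trying y = 7.35 ft: A³/T = 240600 — high.
Trying y = 6.75 ft: A³/T = 167200 — ≈ 167200.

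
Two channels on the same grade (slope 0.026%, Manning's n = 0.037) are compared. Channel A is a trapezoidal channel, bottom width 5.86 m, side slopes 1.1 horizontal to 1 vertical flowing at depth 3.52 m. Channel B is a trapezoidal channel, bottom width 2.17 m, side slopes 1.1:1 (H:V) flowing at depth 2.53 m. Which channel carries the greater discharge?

Channel A: With bottom width b = 5.86 m and side slope z = 1.1: A = (b + zy)y = (5.86 + 1.1×3.52)×3.52 = 34.26 m²; P = b + 2y√(1+z²) = 5.86 + 2×3.52×1.487 = 16.33 m. Hydraulic radius R = A/P = 34.26/16.33 = 2.098 m. Q_A = (1/0.037)·34.26·2.098^(2/3)·√0.00026 = 24.47 m³/s.
Channel B: With bottom width b = 2.17 m and side slope z = 1.1: A = (b + zy)y = (2.17 + 1.1×2.53)×2.53 = 12.53 m²; P = b + 2y√(1+z²) = 2.17 + 2×2.53×1.487 = 9.692 m. Hydraulic radius R = A/P = 12.53/9.692 = 1.293 m. Q_B = (1/0.037)·12.53·1.293^(2/3)·√0.00026 = 6.481 m³/s.
Q_A = 24.47 m³/s vs Q_B = 6.481 m³/s, so channel A carries more.

channel A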